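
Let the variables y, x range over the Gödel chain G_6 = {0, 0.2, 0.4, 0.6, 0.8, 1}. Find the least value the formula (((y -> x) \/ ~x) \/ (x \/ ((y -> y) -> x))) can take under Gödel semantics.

0.20

The minimum is attained at y = 0.4, x = 0.2:
  (y -> x): 0.4 > 0.2, so result = 0.2
  ~x: Gödel ¬ of 0.2 = 0 (operand ≠ 0)
  ((y -> x) \/ ~x) = max(0.2, 0) = 0.2
  (y -> y): 0.4 ≤ 0.4, so result = 1
  ((y -> y) -> x): 1 > 0.2, so result = 0.2
  (x \/ ((y -> y) -> x)) = max(0.2, 0.2) = 0.2
  (((y -> x) \/ ~x) \/ (x \/ ((y -> y) -> x))) = max(0.2, 0.2) = 0.2
Checking all 36 assignments confirms none give a value below 0.20.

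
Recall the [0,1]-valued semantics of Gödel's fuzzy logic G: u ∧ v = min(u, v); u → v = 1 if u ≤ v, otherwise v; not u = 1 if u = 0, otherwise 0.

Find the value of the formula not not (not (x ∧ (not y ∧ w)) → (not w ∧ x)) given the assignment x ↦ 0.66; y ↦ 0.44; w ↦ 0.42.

0.00

not y: Gödel ¬ of 0.44 = 0 (operand ≠ 0)
(not y ∧ w) = min(0, 0.42) = 0
(x ∧ (not y ∧ w)) = min(0.66, 0) = 0
not (x ∧ (not y ∧ w)): Gödel ¬ of 0 = 1 (operand is 0)
not w: Gödel ¬ of 0.42 = 0 (operand ≠ 0)
(not w ∧ x) = min(0, 0.66) = 0
(not (x ∧ (not y ∧ w)) → (not w ∧ x)): 1 > 0, so result = 0
not (not (x ∧ (not y ∧ w)) → (not w ∧ x)): Gödel ¬ of 0 = 1 (operand is 0)
not not (not (x ∧ (not y ∧ w)) → (not w ∧ x)): Gödel ¬ of 1 = 0 (operand ≠ 0)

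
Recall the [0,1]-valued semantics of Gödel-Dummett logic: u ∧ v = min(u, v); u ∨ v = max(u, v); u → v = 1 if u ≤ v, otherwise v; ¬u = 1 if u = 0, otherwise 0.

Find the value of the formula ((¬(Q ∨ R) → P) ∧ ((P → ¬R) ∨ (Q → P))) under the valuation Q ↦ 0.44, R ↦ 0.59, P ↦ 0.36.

0.36

(Q ∨ R) = max(0.44, 0.59) = 0.59
¬(Q ∨ R): Gödel ¬ of 0.59 = 0 (operand ≠ 0)
(¬(Q ∨ R) → P): 0 ≤ 0.36, so result = 1
¬R: Gödel ¬ of 0.59 = 0 (operand ≠ 0)
(P → ¬R): 0.36 > 0, so result = 0
(Q → P): 0.44 > 0.36, so result = 0.36
((P → ¬R) ∨ (Q → P)) = max(0, 0.36) = 0.36
((¬(Q ∨ R) → P) ∧ ((P → ¬R) ∨ (Q → P))) = min(1, 0.36) = 0.36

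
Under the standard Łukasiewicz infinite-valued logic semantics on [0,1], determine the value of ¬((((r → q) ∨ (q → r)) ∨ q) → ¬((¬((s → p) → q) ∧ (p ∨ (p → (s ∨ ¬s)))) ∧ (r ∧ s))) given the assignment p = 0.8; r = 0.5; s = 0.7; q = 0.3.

0.50

(r → q): min(1, 1 − 0.5 + 0.3) = 0.8
(q → r): min(1, 1 − 0.3 + 0.5) = 1
((r → q) ∨ (q → r)) = max(0.8, 1) = 1
(((r → q) ∨ (q → r)) ∨ q) = max(1, 0.3) = 1
(s → p): min(1, 1 − 0.7 + 0.8) = 1
((s → p) → q): min(1, 1 − 1 + 0.3) = 0.3
¬((s → p) → q): Łukasiewicz ¬ gives 1 − 0.3 = 0.7
¬s: Łukasiewicz ¬ gives 1 − 0.7 = 0.3
(s ∨ ¬s) = max(0.7, 0.3) = 0.7
(p → (s ∨ ¬s)): min(1, 1 − 0.8 + 0.7) = 0.9
(p ∨ (p → (s ∨ ¬s))) = max(0.8, 0.9) = 0.9
(¬((s → p) → q) ∧ (p ∨ (p → (s ∨ ¬s)))) = min(0.7, 0.9) = 0.7
(r ∧ s) = min(0.5, 0.7) = 0.5
((¬((s → p) → q) ∧ (p ∨ (p → (s ∨ ¬s)))) ∧ (r ∧ s)) = min(0.7, 0.5) = 0.5
¬((¬((s → p) → q) ∧ (p ∨ (p → (s ∨ ¬s)))) ∧ (r ∧ s)): Łukasiewicz ¬ gives 1 − 0.5 = 0.5
((((r → q) ∨ (q → r)) ∨ q) → ¬((¬((s → p) → q) ∧ (p ∨ (p → (s ∨ ¬s)))) ∧ (r ∧ s))): min(1, 1 − 1 + 0.5) = 0.5
¬((((r → q) ∨ (q → r)) ∨ q) → ¬((¬((s → p) → q) ∧ (p ∨ (p → (s ∨ ¬s)))) ∧ (r ∧ s))): Łukasiewicz ¬ gives 1 − 0.5 = 0.5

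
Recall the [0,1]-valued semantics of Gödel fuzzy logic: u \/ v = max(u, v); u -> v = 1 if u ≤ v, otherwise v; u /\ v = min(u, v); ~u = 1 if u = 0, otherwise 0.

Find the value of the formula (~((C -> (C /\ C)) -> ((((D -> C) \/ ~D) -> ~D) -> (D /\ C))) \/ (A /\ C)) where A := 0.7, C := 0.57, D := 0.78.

0.57

(C /\ C) = min(0.57, 0.57) = 0.57
(C -> (C /\ C)): 0.57 ≤ 0.57, so result = 1
(D -> C): 0.78 > 0.57, so result = 0.57
~D: Gödel ¬ of 0.78 = 0 (operand ≠ 0)
((D -> C) \/ ~D) = max(0.57, 0) = 0.57
~D: Gödel ¬ of 0.78 = 0 (operand ≠ 0)
(((D -> C) \/ ~D) -> ~D): 0.57 > 0, so result = 0
(D /\ C) = min(0.78, 0.57) = 0.57
((((D -> C) \/ ~D) -> ~D) -> (D /\ C)): 0 ≤ 0.57, so result = 1
((C -> (C /\ C)) -> ((((D -> C) \/ ~D) -> ~D) -> (D /\ C))): 1 ≤ 1, so result = 1
~((C -> (C /\ C)) -> ((((D -> C) \/ ~D) -> ~D) -> (D /\ C))): Gödel ¬ of 1 = 0 (operand ≠ 0)
(A /\ C) = min(0.7, 0.57) = 0.57
(~((C -> (C /\ C)) -> ((((D -> C) \/ ~D) -> ~D) -> (D /\ C))) \/ (A /\ C)) = max(0, 0.57) = 0.57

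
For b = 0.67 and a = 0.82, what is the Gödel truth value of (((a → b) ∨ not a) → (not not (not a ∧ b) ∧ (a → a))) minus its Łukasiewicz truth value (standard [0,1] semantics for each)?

Gödel evaluation:
  (a → b): 0.82 > 0.67, so result = 0.67
  not a: Gödel ¬ of 0.82 = 0 (operand ≠ 0)
  ((a → b) ∨ not a) = max(0.67, 0) = 0.67
  not a: Gödel ¬ of 0.82 = 0 (operand ≠ 0)
  (not a ∧ b) = min(0, 0.67) = 0
  not (not a ∧ b): Gödel ¬ of 0 = 1 (operand is 0)
  not not (not a ∧ b): Gödel ¬ of 1 = 0 (operand ≠ 0)
  (a → a): 0.82 ≤ 0.82, so result = 1
  (not not (not a ∧ b) ∧ (a → a)) = min(0, 1) = 0
  (((a → b) ∨ not a) → (not not (not a ∧ b) ∧ (a → a))): 0.67 > 0, so result = 0
  Gödel value = 0
Łukasiewicz evaluation:
  (a → b): min(1, 1 − 0.82 + 0.67) = 0.85
  not a: Łukasiewicz ¬ gives 1 − 0.82 = 0.18
  ((a → b) ∨ not a) = max(0.85, 0.18) = 0.85
  not a: Łukasiewicz ¬ gives 1 − 0.82 = 0.18
  (not a ∧ b) = min(0.18, 0.67) = 0.18
  not (not a ∧ b): Łukasiewicz ¬ gives 1 − 0.18 = 0.82
  not not (not a ∧ b): Łukasiewicz ¬ gives 1 − 0.82 = 0.18
  (a → a): min(1, 1 − 0.82 + 0.82) = 1
  (not not (not a ∧ b) ∧ (a → a)) = min(0.18, 1) = 0.18
  (((a → b) ∨ not a) → (not not (not a ∧ b) ∧ (a → a))): min(1, 1 − 0.85 + 0.18) = 0.33
  Łukasiewicz value = 0.33
Difference: 0 − 0.33 = -0.33

-0.33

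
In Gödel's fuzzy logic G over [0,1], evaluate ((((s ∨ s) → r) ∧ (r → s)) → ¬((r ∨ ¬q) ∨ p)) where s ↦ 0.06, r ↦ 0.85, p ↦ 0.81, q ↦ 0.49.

0.00

(s ∨ s) = max(0.06, 0.06) = 0.06
((s ∨ s) → r): 0.06 ≤ 0.85, so result = 1
(r → s): 0.85 > 0.06, so result = 0.06
(((s ∨ s) → r) ∧ (r → s)) = min(1, 0.06) = 0.06
¬q: Gödel ¬ of 0.49 = 0 (operand ≠ 0)
(r ∨ ¬q) = max(0.85, 0) = 0.85
((r ∨ ¬q) ∨ p) = max(0.85, 0.81) = 0.85
¬((r ∨ ¬q) ∨ p): Gödel ¬ of 0.85 = 0 (operand ≠ 0)
((((s ∨ s) → r) ∧ (r → s)) → ¬((r ∨ ¬q) ∨ p)): 0.06 > 0, so result = 0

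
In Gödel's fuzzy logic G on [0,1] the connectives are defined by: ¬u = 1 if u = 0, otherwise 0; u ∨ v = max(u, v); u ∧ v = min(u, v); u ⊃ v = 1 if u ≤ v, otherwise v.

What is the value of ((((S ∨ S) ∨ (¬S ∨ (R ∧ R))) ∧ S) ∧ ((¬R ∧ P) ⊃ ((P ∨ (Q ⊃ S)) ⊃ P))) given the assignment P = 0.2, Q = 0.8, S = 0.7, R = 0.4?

0.70

(S ∨ S) = max(0.7, 0.7) = 0.7
¬S: Gödel ¬ of 0.7 = 0 (operand ≠ 0)
(R ∧ R) = min(0.4, 0.4) = 0.4
(¬S ∨ (R ∧ R)) = max(0, 0.4) = 0.4
((S ∨ S) ∨ (¬S ∨ (R ∧ R))) = max(0.7, 0.4) = 0.7
(((S ∨ S) ∨ (¬S ∨ (R ∧ R))) ∧ S) = min(0.7, 0.7) = 0.7
¬R: Gödel ¬ of 0.4 = 0 (operand ≠ 0)
(¬R ∧ P) = min(0, 0.2) = 0
(Q ⊃ S): 0.8 > 0.7, so result = 0.7
(P ∨ (Q ⊃ S)) = max(0.2, 0.7) = 0.7
((P ∨ (Q ⊃ S)) ⊃ P): 0.7 > 0.2, so result = 0.2
((¬R ∧ P) ⊃ ((P ∨ (Q ⊃ S)) ⊃ P)): 0 ≤ 0.2, so result = 1
((((S ∨ S) ∨ (¬S ∨ (R ∧ R))) ∧ S) ∧ ((¬R ∧ P) ⊃ ((P ∨ (Q ⊃ S)) ⊃ P))) = min(0.7, 1) = 0.7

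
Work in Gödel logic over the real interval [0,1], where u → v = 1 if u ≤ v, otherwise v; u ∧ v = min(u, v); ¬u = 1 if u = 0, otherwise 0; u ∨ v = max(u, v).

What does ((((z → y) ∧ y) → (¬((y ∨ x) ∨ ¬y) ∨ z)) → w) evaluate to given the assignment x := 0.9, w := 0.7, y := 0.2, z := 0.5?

0.70

(z → y): 0.5 > 0.2, so result = 0.2
((z → y) ∧ y) = min(0.2, 0.2) = 0.2
(y ∨ x) = max(0.2, 0.9) = 0.9
¬y: Gödel ¬ of 0.2 = 0 (operand ≠ 0)
((y ∨ x) ∨ ¬y) = max(0.9, 0) = 0.9
¬((y ∨ x) ∨ ¬y): Gödel ¬ of 0.9 = 0 (operand ≠ 0)
(¬((y ∨ x) ∨ ¬y) ∨ z) = max(0, 0.5) = 0.5
(((z → y) ∧ y) → (¬((y ∨ x) ∨ ¬y) ∨ z)): 0.2 ≤ 0.5, so result = 1
((((z → y) ∧ y) → (¬((y ∨ x) ∨ ¬y) ∨ z)) → w): 1 > 0.7, so result = 0.7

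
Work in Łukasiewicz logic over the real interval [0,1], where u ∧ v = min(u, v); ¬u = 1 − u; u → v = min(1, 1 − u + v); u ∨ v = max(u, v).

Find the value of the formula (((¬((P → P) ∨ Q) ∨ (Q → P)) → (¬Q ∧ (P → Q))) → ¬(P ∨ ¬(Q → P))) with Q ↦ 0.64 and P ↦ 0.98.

0.66

(P → P): min(1, 1 − 0.98 + 0.98) = 1
((P → P) ∨ Q) = max(1, 0.64) = 1
¬((P → P) ∨ Q): Łukasiewicz ¬ gives 1 − 1 = 0
(Q → P): min(1, 1 − 0.64 + 0.98) = 1
(¬((P → P) ∨ Q) ∨ (Q → P)) = max(0, 1) = 1
¬Q: Łukasiewicz ¬ gives 1 − 0.64 = 0.36
(P → Q): min(1, 1 − 0.98 + 0.64) = 0.66
(¬Q ∧ (P → Q)) = min(0.36, 0.66) = 0.36
((¬((P → P) ∨ Q) ∨ (Q → P)) → (¬Q ∧ (P → Q))): min(1, 1 − 1 + 0.36) = 0.36
(Q → P): min(1, 1 − 0.64 + 0.98) = 1
¬(Q → P): Łukasiewicz ¬ gives 1 − 1 = 0
(P ∨ ¬(Q → P)) = max(0.98, 0) = 0.98
¬(P ∨ ¬(Q → P)): Łukasiewicz ¬ gives 1 − 0.98 = 0.02
(((¬((P → P) ∨ Q) ∨ (Q → P)) → (¬Q ∧ (P → Q))) → ¬(P ∨ ¬(Q → P))): min(1, 1 − 0.36 + 0.02) = 0.66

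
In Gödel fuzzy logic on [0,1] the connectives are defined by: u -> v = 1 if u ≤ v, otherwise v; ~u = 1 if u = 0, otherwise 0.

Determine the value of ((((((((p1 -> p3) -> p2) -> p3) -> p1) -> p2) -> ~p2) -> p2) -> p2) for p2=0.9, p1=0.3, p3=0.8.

0.90

(p1 -> p3): 0.3 ≤ 0.8, so result = 1
((p1 -> p3) -> p2): 1 > 0.9, so result = 0.9
(((p1 -> p3) -> p2) -> p3): 0.9 > 0.8, so result = 0.8
((((p1 -> p3) -> p2) -> p3) -> p1): 0.8 > 0.3, so result = 0.3
(((((p1 -> p3) -> p2) -> p3) -> p1) -> p2): 0.3 ≤ 0.9, so result = 1
~p2: Gödel ¬ of 0.9 = 0 (operand ≠ 0)
((((((p1 -> p3) -> p2) -> p3) -> p1) -> p2) -> ~p2): 1 > 0, so result = 0
(((((((p1 -> p3) -> p2) -> p3) -> p1) -> p2) -> ~p2) -> p2): 0 ≤ 0.9, so result = 1
((((((((p1 -> p3) -> p2) -> p3) -> p1) -> p2) -> ~p2) -> p2) -> p2): 1 > 0.9, so result = 0.9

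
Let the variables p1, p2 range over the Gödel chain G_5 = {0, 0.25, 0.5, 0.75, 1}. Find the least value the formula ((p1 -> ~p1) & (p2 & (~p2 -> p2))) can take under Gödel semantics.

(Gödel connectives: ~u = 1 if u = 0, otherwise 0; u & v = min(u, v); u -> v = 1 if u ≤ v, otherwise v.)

0.00

The minimum is attained at p1 = 0, p2 = 0:
  ~p1: Gödel ¬ of 0 = 1 (operand is 0)
  (p1 -> ~p1): 0 ≤ 1, so result = 1
  ~p2: Gödel ¬ of 0 = 1 (operand is 0)
  (~p2 -> p2): 1 > 0, so result = 0
  (p2 & (~p2 -> p2)) = min(0, 0) = 0
  ((p1 -> ~p1) & (p2 & (~p2 -> p2))) = min(1, 0) = 0
Checking all 25 assignments confirms none give a value below 0.00.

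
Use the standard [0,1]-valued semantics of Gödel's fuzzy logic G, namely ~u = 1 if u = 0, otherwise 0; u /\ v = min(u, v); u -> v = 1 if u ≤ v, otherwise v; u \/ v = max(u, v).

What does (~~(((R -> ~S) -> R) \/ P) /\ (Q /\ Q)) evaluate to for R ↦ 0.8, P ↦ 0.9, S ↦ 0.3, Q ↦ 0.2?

~S: Gödel ¬ of 0.3 = 0 (operand ≠ 0)
(R -> ~S): 0.8 > 0, so result = 0
((R -> ~S) -> R): 0 ≤ 0.8, so result = 1
(((R -> ~S) -> R) \/ P) = max(1, 0.9) = 1
~(((R -> ~S) -> R) \/ P): Gödel ¬ of 1 = 0 (operand ≠ 0)
~~(((R -> ~S) -> R) \/ P): Gödel ¬ of 0 = 1 (operand is 0)
(Q /\ Q) = min(0.2, 0.2) = 0.2
(~~(((R -> ~S) -> R) \/ P) /\ (Q /\ Q)) = min(1, 0.2) = 0.2

0.20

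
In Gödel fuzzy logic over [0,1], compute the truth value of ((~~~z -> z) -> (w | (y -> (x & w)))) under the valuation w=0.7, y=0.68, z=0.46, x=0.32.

0.70

~z: Gödel ¬ of 0.46 = 0 (operand ≠ 0)
~~z: Gödel ¬ of 0 = 1 (operand is 0)
~~~z: Gödel ¬ of 1 = 0 (operand ≠ 0)
(~~~z -> z): 0 ≤ 0.46, so result = 1
(x & w) = min(0.32, 0.7) = 0.32
(y -> (x & w)): 0.68 > 0.32, so result = 0.32
(w | (y -> (x & w))) = max(0.7, 0.32) = 0.7
((~~~z -> z) -> (w | (y -> (x & w)))): 1 > 0.7, so result = 0.7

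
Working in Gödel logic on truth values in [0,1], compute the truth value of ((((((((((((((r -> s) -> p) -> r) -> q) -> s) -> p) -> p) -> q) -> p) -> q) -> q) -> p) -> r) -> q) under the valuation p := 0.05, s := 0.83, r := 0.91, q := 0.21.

0.21

(r -> s): 0.91 > 0.83, so result = 0.83
((r -> s) -> p): 0.83 > 0.05, so result = 0.05
(((r -> s) -> p) -> r): 0.05 ≤ 0.91, so result = 1
((((r -> s) -> p) -> r) -> q): 1 > 0.21, so result = 0.21
(((((r -> s) -> p) -> r) -> q) -> s): 0.21 ≤ 0.83, so result = 1
((((((r -> s) -> p) -> r) -> q) -> s) -> p): 1 > 0.05, so result = 0.05
(((((((r -> s) -> p) -> r) -> q) -> s) -> p) -> p): 0.05 ≤ 0.05, so result = 1
((((((((r -> s) -> p) -> r) -> q) -> s) -> p) -> p) -> q): 1 > 0.21, so result = 0.21
(((((((((r -> s) -> p) -> r) -> q) -> s) -> p) -> p) -> q) -> p): 0.21 > 0.05, so result = 0.05
((((((((((r -> s) -> p) -> r) -> q) -> s) -> p) -> p) -> q) -> p) -> q): 0.05 ≤ 0.21, so result = 1
(((((((((((r -> s) -> p) -> r) -> q) -> s) -> p) -> p) -> q) -> p) -> q) -> q): 1 > 0.21, so result = 0.21
((((((((((((r -> s) -> p) -> r) -> q) -> s) -> p) -> p) -> q) -> p) -> q) -> q) -> p): 0.21 > 0.05, so result = 0.05
(((((((((((((r -> s) -> p) -> r) -> q) -> s) -> p) -> p) -> q) -> p) -> q) -> q) -> p) -> r): 0.05 ≤ 0.91, so result = 1
((((((((((((((r -> s) -> p) -> r) -> q) -> s) -> p) -> p) -> q) -> p) -> q) -> q) -> p) -> r) -> q): 1 > 0.21, so result = 0.21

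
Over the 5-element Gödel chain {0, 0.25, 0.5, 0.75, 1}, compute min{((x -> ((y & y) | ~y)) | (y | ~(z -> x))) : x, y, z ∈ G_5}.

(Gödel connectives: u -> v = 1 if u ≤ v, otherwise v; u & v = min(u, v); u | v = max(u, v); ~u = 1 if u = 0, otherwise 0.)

0.25

The minimum is attained at x = 0.5, y = 0.25, z = 0:
  (y & y) = min(0.25, 0.25) = 0.25
  ~y: Gödel ¬ of 0.25 = 0 (operand ≠ 0)
  ((y & y) | ~y) = max(0.25, 0) = 0.25
  (x -> ((y & y) | ~y)): 0.5 > 0.25, so result = 0.25
  (z -> x): 0 ≤ 0.5, so result = 1
  ~(z -> x): Gödel ¬ of 1 = 0 (operand ≠ 0)
  (y | ~(z -> x)) = max(0.25, 0) = 0.25
  ((x -> ((y & y) | ~y)) | (y | ~(z -> x))) = max(0.25, 0.25) = 0.25
Checking all 125 assignments confirms none give a value below 0.25.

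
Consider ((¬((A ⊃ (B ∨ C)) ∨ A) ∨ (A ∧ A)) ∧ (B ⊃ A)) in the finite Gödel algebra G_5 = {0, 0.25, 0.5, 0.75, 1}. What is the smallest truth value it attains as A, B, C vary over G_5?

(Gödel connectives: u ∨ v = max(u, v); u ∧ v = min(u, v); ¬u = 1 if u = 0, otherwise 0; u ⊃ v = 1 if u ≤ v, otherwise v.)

0.00

The minimum is attained at A = 0, B = 0, C = 0:
  (B ∨ C) = max(0, 0) = 0
  (A ⊃ (B ∨ C)): 0 ≤ 0, so result = 1
  ((A ⊃ (B ∨ C)) ∨ A) = max(1, 0) = 1
  ¬((A ⊃ (B ∨ C)) ∨ A): Gödel ¬ of 1 = 0 (operand ≠ 0)
  (A ∧ A) = min(0, 0) = 0
  (¬((A ⊃ (B ∨ C)) ∨ A) ∨ (A ∧ A)) = max(0, 0) = 0
  (B ⊃ A): 0 ≤ 0, so result = 1
  ((¬((A ⊃ (B ∨ C)) ∨ A) ∨ (A ∧ A)) ∧ (B ⊃ A)) = min(0, 1) = 0
Checking all 125 assignments confirms none give a value below 0.00.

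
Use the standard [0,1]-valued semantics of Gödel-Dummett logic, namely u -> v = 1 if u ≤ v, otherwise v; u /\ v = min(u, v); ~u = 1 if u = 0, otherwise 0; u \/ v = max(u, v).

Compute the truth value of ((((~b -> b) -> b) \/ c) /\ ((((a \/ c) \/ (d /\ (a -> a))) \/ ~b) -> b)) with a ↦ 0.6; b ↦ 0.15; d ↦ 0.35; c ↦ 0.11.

~b: Gödel ¬ of 0.15 = 0 (operand ≠ 0)
(~b -> b): 0 ≤ 0.15, so result = 1
((~b -> b) -> b): 1 > 0.15, so result = 0.15
(((~b -> b) -> b) \/ c) = max(0.15, 0.11) = 0.15
(a \/ c) = max(0.6, 0.11) = 0.6
(a -> a): 0.6 ≤ 0.6, so result = 1
(d /\ (a -> a)) = min(0.35, 1) = 0.35
((a \/ c) \/ (d /\ (a -> a))) = max(0.6, 0.35) = 0.6
~b: Gödel ¬ of 0.15 = 0 (operand ≠ 0)
(((a \/ c) \/ (d /\ (a -> a))) \/ ~b) = max(0.6, 0) = 0.6
((((a \/ c) \/ (d /\ (a -> a))) \/ ~b) -> b): 0.6 > 0.15, so result = 0.15
((((~b -> b) -> b) \/ c) /\ ((((a \/ c) \/ (d /\ (a -> a))) \/ ~b) -> b)) = min(0.15, 0.15) = 0.15

0.15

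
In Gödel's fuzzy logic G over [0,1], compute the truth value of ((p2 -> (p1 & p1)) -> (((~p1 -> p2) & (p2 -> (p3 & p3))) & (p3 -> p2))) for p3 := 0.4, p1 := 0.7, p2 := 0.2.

0.20

(p1 & p1) = min(0.7, 0.7) = 0.7
(p2 -> (p1 & p1)): 0.2 ≤ 0.7, so result = 1
~p1: Gödel ¬ of 0.7 = 0 (operand ≠ 0)
(~p1 -> p2): 0 ≤ 0.2, so result = 1
(p3 & p3) = min(0.4, 0.4) = 0.4
(p2 -> (p3 & p3)): 0.2 ≤ 0.4, so result = 1
((~p1 -> p2) & (p2 -> (p3 & p3))) = min(1, 1) = 1
(p3 -> p2): 0.4 > 0.2, so result = 0.2
(((~p1 -> p2) & (p2 -> (p3 & p3))) & (p3 -> p2)) = min(1, 0.2) = 0.2
((p2 -> (p1 & p1)) -> (((~p1 -> p2) & (p2 -> (p3 & p3))) & (p3 -> p2))): 1 > 0.2, so result = 0.2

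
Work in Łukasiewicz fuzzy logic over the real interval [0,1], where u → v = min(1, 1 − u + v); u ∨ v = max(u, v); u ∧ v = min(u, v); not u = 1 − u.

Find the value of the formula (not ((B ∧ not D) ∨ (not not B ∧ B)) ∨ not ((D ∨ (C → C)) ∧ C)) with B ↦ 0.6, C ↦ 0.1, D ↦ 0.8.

not D: Łukasiewicz ¬ gives 1 − 0.8 = 0.2
(B ∧ not D) = min(0.6, 0.2) = 0.2
not B: Łukasiewicz ¬ gives 1 − 0.6 = 0.4
not not B: Łukasiewicz ¬ gives 1 − 0.4 = 0.6
(not not B ∧ B) = min(0.6, 0.6) = 0.6
((B ∧ not D) ∨ (not not B ∧ B)) = max(0.2, 0.6) = 0.6
not ((B ∧ not D) ∨ (not not B ∧ B)): Łukasiewicz ¬ gives 1 − 0.6 = 0.4
(C → C): min(1, 1 − 0.1 + 0.1) = 1
(D ∨ (C → C)) = max(0.8, 1) = 1
((D ∨ (C → C)) ∧ C) = min(1, 0.1) = 0.1
not ((D ∨ (C → C)) ∧ C): Łukasiewicz ¬ gives 1 − 0.1 = 0.9
(not ((B ∧ not D) ∨ (not not B ∧ B)) ∨ not ((D ∨ (C → C)) ∧ C)) = max(0.4, 0.9) = 0.9

0.90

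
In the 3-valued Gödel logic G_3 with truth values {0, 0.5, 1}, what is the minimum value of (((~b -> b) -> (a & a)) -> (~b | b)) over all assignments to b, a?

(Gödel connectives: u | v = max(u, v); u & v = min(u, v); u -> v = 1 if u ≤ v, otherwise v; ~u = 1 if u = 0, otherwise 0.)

0.50

The minimum is attained at b = 0.5, a = 1:
  ~b: Gödel ¬ of 0.5 = 0 (operand ≠ 0)
  (~b -> b): 0 ≤ 0.5, so result = 1
  (a & a) = min(1, 1) = 1
  ((~b -> b) -> (a & a)): 1 ≤ 1, so result = 1
  ~b: Gödel ¬ of 0.5 = 0 (operand ≠ 0)
  (~b | b) = max(0, 0.5) = 0.5
  (((~b -> b) -> (a & a)) -> (~b | b)): 1 > 0.5, so result = 0.5
Checking all 9 assignments confirms none give a value below 0.50.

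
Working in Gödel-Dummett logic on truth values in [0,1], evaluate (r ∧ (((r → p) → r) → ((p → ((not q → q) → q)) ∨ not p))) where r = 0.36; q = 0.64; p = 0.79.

0.36

(r → p): 0.36 ≤ 0.79, so result = 1
((r → p) → r): 1 > 0.36, so result = 0.36
not q: Gödel ¬ of 0.64 = 0 (operand ≠ 0)
(not q → q): 0 ≤ 0.64, so result = 1
((not q → q) → q): 1 > 0.64, so result = 0.64
(p → ((not q → q) → q)): 0.79 > 0.64, so result = 0.64
not p: Gödel ¬ of 0.79 = 0 (operand ≠ 0)
((p → ((not q → q) → q)) ∨ not p) = max(0.64, 0) = 0.64
(((r → p) → r) → ((p → ((not q → q) → q)) ∨ not p)): 0.36 ≤ 0.64, so result = 1
(r ∧ (((r → p) → r) → ((p → ((not q → q) → q)) ∨ not p))) = min(0.36, 1) = 0.36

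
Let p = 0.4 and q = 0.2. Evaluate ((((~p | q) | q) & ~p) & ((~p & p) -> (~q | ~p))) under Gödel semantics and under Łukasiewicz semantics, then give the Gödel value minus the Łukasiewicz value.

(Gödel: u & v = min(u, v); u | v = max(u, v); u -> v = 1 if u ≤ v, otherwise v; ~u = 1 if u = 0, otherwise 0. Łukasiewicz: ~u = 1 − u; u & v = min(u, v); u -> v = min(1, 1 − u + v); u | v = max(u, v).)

Gödel evaluation:
  ~p: Gödel ¬ of 0.4 = 0 (operand ≠ 0)
  (~p | q) = max(0, 0.2) = 0.2
  ((~p | q) | q) = max(0.2, 0.2) = 0.2
  ~p: Gödel ¬ of 0.4 = 0 (operand ≠ 0)
  (((~p | q) | q) & ~p) = min(0.2, 0) = 0
  ~p: Gödel ¬ of 0.4 = 0 (operand ≠ 0)
  (~p & p) = min(0, 0.4) = 0
  ~q: Gödel ¬ of 0.2 = 0 (operand ≠ 0)
  ~p: Gödel ¬ of 0.4 = 0 (operand ≠ 0)
  (~q | ~p) = max(0, 0) = 0
  ((~p & p) -> (~q | ~p)): 0 ≤ 0, so result = 1
  ((((~p | q) | q) & ~p) & ((~p & p) -> (~q | ~p))) = min(0, 1) = 0
  Gödel value = 0
Łukasiewicz evaluation:
  ~p: Łukasiewicz ¬ gives 1 − 0.4 = 0.6
  (~p | q) = max(0.6, 0.2) = 0.6
  ((~p | q) | q) = max(0.6, 0.2) = 0.6
  ~p: Łukasiewicz ¬ gives 1 − 0.4 = 0.6
  (((~p | q) | q) & ~p) = min(0.6, 0.6) = 0.6
  ~p: Łukasiewicz ¬ gives 1 − 0.4 = 0.6
  (~p & p) = min(0.6, 0.4) = 0.4
  ~q: Łukasiewicz ¬ gives 1 − 0.2 = 0.8
  ~p: Łukasiewicz ¬ gives 1 − 0.4 = 0.6
  (~q | ~p) = max(0.8, 0.6) = 0.8
  ((~p & p) -> (~q | ~p)): min(1, 1 − 0.4 + 0.8) = 1
  ((((~p | q) | q) & ~p) & ((~p & p) -> (~q | ~p))) = min(0.6, 1) = 0.6
  Łukasiewicz value = 0.6
Difference: 0 − 0.6 = -0.60

-0.60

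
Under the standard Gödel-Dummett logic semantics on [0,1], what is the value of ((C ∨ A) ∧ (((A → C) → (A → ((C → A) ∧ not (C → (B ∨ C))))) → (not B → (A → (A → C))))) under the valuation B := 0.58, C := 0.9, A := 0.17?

0.90

(C ∨ A) = max(0.9, 0.17) = 0.9
(A → C): 0.17 ≤ 0.9, so result = 1
(C → A): 0.9 > 0.17, so result = 0.17
(B ∨ C) = max(0.58, 0.9) = 0.9
(C → (B ∨ C)): 0.9 ≤ 0.9, so result = 1
not (C → (B ∨ C)): Gödel ¬ of 1 = 0 (operand ≠ 0)
((C → A) ∧ not (C → (B ∨ C))) = min(0.17, 0) = 0
(A → ((C → A) ∧ not (C → (B ∨ C)))): 0.17 > 0, so result = 0
((A → C) → (A → ((C → A) ∧ not (C → (B ∨ C))))): 1 > 0, so result = 0
not B: Gödel ¬ of 0.58 = 0 (operand ≠ 0)
(A → C): 0.17 ≤ 0.9, so result = 1
(A → (A → C)): 0.17 ≤ 1, so result = 1
(not B → (A → (A → C))): 0 ≤ 1, so result = 1
(((A → C) → (A → ((C → A) ∧ not (C → (B ∨ C))))) → (not B → (A → (A → C)))): 0 ≤ 1, so result = 1
((C ∨ A) ∧ (((A → C) → (A → ((C → A) ∧ not (C → (B ∨ C))))) → (not B → (A → (A → C))))) = min(0.9, 1) = 0.9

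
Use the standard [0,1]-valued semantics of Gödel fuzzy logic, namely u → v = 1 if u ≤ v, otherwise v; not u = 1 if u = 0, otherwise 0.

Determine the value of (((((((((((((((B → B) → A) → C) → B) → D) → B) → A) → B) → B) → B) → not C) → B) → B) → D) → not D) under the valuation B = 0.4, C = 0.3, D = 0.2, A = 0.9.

0.00

(B → B): 0.4 ≤ 0.4, so result = 1
((B → B) → A): 1 > 0.9, so result = 0.9
(((B → B) → A) → C): 0.9 > 0.3, so result = 0.3
((((B → B) → A) → C) → B): 0.3 ≤ 0.4, so result = 1
(((((B → B) → A) → C) → B) → D): 1 > 0.2, so result = 0.2
((((((B → B) → A) → C) → B) → D) → B): 0.2 ≤ 0.4, so result = 1
(((((((B → B) → A) → C) → B) → D) → B) → A): 1 > 0.9, so result = 0.9
((((((((B → B) → A) → C) → B) → D) → B) → A) → B): 0.9 > 0.4, so result = 0.4
(((((((((B → B) → A) → C) → B) → D) → B) → A) → B) → B): 0.4 ≤ 0.4, so result = 1
((((((((((B → B) → A) → C) → B) → D) → B) → A) → B) → B) → B): 1 > 0.4, so result = 0.4
not C: Gödel ¬ of 0.3 = 0 (operand ≠ 0)
(((((((((((B → B) → A) → C) → B) → D) → B) → A) → B) → B) → B) → not C): 0.4 > 0, so result = 0
((((((((((((B → B) → A) → C) → B) → D) → B) → A) → B) → B) → B) → not C) → B): 0 ≤ 0.4, so result = 1
(((((((((((((B → B) → A) → C) → B) → D) → B) → A) → B) → B) → B) → not C) → B) → B): 1 > 0.4, so result = 0.4
((((((((((((((B → B) → A) → C) → B) → D) → B) → A) → B) → B) → B) → not C) → B) → B) → D): 0.4 > 0.2, so result = 0.2
not D: Gödel ¬ of 0.2 = 0 (operand ≠ 0)
(((((((((((((((B → B) → A) → C) → B) → D) → B) → A) → B) → B) → B) → not C) → B) → B) → D) → not D): 0.2 > 0, so result = 0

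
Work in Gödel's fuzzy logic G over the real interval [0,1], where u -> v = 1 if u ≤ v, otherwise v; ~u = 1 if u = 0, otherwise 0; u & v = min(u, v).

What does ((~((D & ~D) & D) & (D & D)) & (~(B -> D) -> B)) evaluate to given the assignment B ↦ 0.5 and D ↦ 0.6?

~D: Gödel ¬ of 0.6 = 0 (operand ≠ 0)
(D & ~D) = min(0.6, 0) = 0
((D & ~D) & D) = min(0, 0.6) = 0
~((D & ~D) & D): Gödel ¬ of 0 = 1 (operand is 0)
(D & D) = min(0.6, 0.6) = 0.6
(~((D & ~D) & D) & (D & D)) = min(1, 0.6) = 0.6
(B -> D): 0.5 ≤ 0.6, so result = 1
~(B -> D): Gödel ¬ of 1 = 0 (operand ≠ 0)
(~(B -> D) -> B): 0 ≤ 0.5, so result = 1
((~((D & ~D) & D) & (D & D)) & (~(B -> D) -> B)) = min(0.6, 1) = 0.6

0.60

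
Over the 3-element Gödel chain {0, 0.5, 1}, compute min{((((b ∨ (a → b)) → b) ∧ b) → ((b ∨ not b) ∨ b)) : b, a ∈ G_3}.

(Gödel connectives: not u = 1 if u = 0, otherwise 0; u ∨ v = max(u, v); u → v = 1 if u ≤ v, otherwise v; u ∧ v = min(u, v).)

1.00

Every assignment gives 1. For instance at b = 0, a = 0:
  (a → b): 0 ≤ 0, so result = 1
  (b ∨ (a → b)) = max(0, 1) = 1
  ((b ∨ (a → b)) → b): 1 > 0, so result = 0
  (((b ∨ (a → b)) → b) ∧ b) = min(0, 0) = 0
  not b: Gödel ¬ of 0 = 1 (operand is 0)
  (b ∨ not b) = max(0, 1) = 1
  ((b ∨ not b) ∨ b) = max(1, 0) = 1
  ((((b ∨ (a → b)) → b) ∧ b) → ((b ∨ not b) ∨ b)): 0 ≤ 1, so result = 1
All 9 assignments give value 1 — the formula is a G_3-tautology.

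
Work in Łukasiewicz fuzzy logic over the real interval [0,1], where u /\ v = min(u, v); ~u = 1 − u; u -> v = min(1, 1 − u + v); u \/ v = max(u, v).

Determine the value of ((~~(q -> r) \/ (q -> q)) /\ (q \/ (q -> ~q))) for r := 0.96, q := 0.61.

(q -> r): min(1, 1 − 0.61 + 0.96) = 1
~(q -> r): Łukasiewicz ¬ gives 1 − 1 = 0
~~(q -> r): Łukasiewicz ¬ gives 1 − 0 = 1
(q -> q): min(1, 1 − 0.61 + 0.61) = 1
(~~(q -> r) \/ (q -> q)) = max(1, 1) = 1
~q: Łukasiewicz ¬ gives 1 − 0.61 = 0.39
(q -> ~q): min(1, 1 − 0.61 + 0.39) = 0.78
(q \/ (q -> ~q)) = max(0.61, 0.78) = 0.78
((~~(q -> r) \/ (q -> q)) /\ (q \/ (q -> ~q))) = min(1, 0.78) = 0.78

0.78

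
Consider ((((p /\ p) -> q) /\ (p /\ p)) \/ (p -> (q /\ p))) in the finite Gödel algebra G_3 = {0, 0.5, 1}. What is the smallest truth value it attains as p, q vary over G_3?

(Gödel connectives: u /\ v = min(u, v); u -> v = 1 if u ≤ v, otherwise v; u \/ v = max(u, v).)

The minimum is attained at p = 0.5, q = 0:
  (p /\ p) = min(0.5, 0.5) = 0.5
  ((p /\ p) -> q): 0.5 > 0, so result = 0
  (p /\ p) = min(0.5, 0.5) = 0.5
  (((p /\ p) -> q) /\ (p /\ p)) = min(0, 0.5) = 0
  (q /\ p) = min(0, 0.5) = 0
  (p -> (q /\ p)): 0.5 > 0, so result = 0
  ((((p /\ p) -> q) /\ (p /\ p)) \/ (p -> (q /\ p))) = max(0, 0) = 0
Checking all 9 assignments confirms none give a value below 0.00.

0.00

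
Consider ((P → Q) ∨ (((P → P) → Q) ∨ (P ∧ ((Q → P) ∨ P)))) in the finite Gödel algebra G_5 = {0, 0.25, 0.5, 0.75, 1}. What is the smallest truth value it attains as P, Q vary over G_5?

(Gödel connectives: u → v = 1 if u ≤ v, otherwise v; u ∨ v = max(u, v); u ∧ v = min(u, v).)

0.25

The minimum is attained at P = 0.25, Q = 0:
  (P → Q): 0.25 > 0, so result = 0
  (P → P): 0.25 ≤ 0.25, so result = 1
  ((P → P) → Q): 1 > 0, so result = 0
  (Q → P): 0 ≤ 0.25, so result = 1
  ((Q → P) ∨ P) = max(1, 0.25) = 1
  (P ∧ ((Q → P) ∨ P)) = min(0.25, 1) = 0.25
  (((P → P) → Q) ∨ (P ∧ ((Q → P) ∨ P))) = max(0, 0.25) = 0.25
  ((P → Q) ∨ (((P → P) → Q) ∨ (P ∧ ((Q → P) ∨ P)))) = max(0, 0.25) = 0.25
Checking all 25 assignments confirms none give a value below 0.25.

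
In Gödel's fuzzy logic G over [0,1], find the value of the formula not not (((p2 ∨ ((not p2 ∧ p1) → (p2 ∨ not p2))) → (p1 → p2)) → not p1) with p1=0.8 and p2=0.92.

0.00

not p2: Gödel ¬ of 0.92 = 0 (operand ≠ 0)
(not p2 ∧ p1) = min(0, 0.8) = 0
not p2: Gödel ¬ of 0.92 = 0 (operand ≠ 0)
(p2 ∨ not p2) = max(0.92, 0) = 0.92
((not p2 ∧ p1) → (p2 ∨ not p2)): 0 ≤ 0.92, so result = 1
(p2 ∨ ((not p2 ∧ p1) → (p2 ∨ not p2))) = max(0.92, 1) = 1
(p1 → p2): 0.8 ≤ 0.92, so result = 1
((p2 ∨ ((not p2 ∧ p1) → (p2 ∨ not p2))) → (p1 → p2)): 1 ≤ 1, so result = 1
not p1: Gödel ¬ of 0.8 = 0 (operand ≠ 0)
(((p2 ∨ ((not p2 ∧ p1) → (p2 ∨ not p2))) → (p1 → p2)) → not p1): 1 > 0, so result = 0
not (((p2 ∨ ((not p2 ∧ p1) → (p2 ∨ not p2))) → (p1 → p2)) → not p1): Gödel ¬ of 0 = 1 (operand is 0)
not not (((p2 ∨ ((not p2 ∧ p1) → (p2 ∨ not p2))) → (p1 → p2)) → not p1): Gödel ¬ of 1 = 0 (operand ≠ 0)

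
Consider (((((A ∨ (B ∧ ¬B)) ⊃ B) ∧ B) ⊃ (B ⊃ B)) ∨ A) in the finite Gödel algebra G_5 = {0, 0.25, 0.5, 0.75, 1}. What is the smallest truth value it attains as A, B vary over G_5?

Every assignment gives 1. For instance at A = 0, B = 0:
  ¬B: Gödel ¬ of 0 = 1 (operand is 0)
  (B ∧ ¬B) = min(0, 1) = 0
  (A ∨ (B ∧ ¬B)) = max(0, 0) = 0
  ((A ∨ (B ∧ ¬B)) ⊃ B): 0 ≤ 0, so result = 1
  (((A ∨ (B ∧ ¬B)) ⊃ B) ∧ B) = min(1, 0) = 0
  (B ⊃ B): 0 ≤ 0, so result = 1
  ((((A ∨ (B ∧ ¬B)) ⊃ B) ∧ B) ⊃ (B ⊃ B)): 0 ≤ 1, so result = 1
  (((((A ∨ (B ∧ ¬B)) ⊃ B) ∧ B) ⊃ (B ⊃ B)) ∨ A) = max(1, 0) = 1
All 25 assignments give value 1 — the formula is a G_5-tautology.

1.00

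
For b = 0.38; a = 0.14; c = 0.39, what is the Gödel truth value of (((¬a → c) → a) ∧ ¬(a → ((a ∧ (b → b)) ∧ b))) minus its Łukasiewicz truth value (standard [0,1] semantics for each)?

Gödel evaluation:
  ¬a: Gödel ¬ of 0.14 = 0 (operand ≠ 0)
  (¬a → c): 0 ≤ 0.39, so result = 1
  ((¬a → c) → a): 1 > 0.14, so result = 0.14
  (b → b): 0.38 ≤ 0.38, so result = 1
  (a ∧ (b → b)) = min(0.14, 1) = 0.14
  ((a ∧ (b → b)) ∧ b) = min(0.14, 0.38) = 0.14
  (a → ((a ∧ (b → b)) ∧ b)): 0.14 ≤ 0.14, so result = 1
  ¬(a → ((a ∧ (b → b)) ∧ b)): Gödel ¬ of 1 = 0 (operand ≠ 0)
  (((¬a → c) → a) ∧ ¬(a → ((a ∧ (b → b)) ∧ b))) = min(0.14, 0) = 0
  Gödel value = 0
Łukasiewicz evaluation:
  ¬a: Łukasiewicz ¬ gives 1 − 0.14 = 0.86
  (¬a → c): min(1, 1 − 0.86 + 0.39) = 0.53
  ((¬a → c) → a): min(1, 1 − 0.53 + 0.14) = 0.61
  (b → b): min(1, 1 − 0.38 + 0.38) = 1
  (a ∧ (b → b)) = min(0.14, 1) = 0.14
  ((a ∧ (b → b)) ∧ b) = min(0.14, 0.38) = 0.14
  (a → ((a ∧ (b → b)) ∧ b)): min(1, 1 − 0.14 + 0.14) = 1
  ¬(a → ((a ∧ (b → b)) ∧ b)): Łukasiewicz ¬ gives 1 − 1 = 0
  (((¬a → c) → a) ∧ ¬(a → ((a ∧ (b → b)) ∧ b))) = min(0.61, 0) = 0
  Łukasiewicz value = 0
Difference: 0 − 0 = 0.00

0.00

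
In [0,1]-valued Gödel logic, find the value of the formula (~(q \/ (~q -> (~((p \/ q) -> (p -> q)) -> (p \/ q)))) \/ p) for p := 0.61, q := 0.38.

0.61

~q: Gödel ¬ of 0.38 = 0 (operand ≠ 0)
(p \/ q) = max(0.61, 0.38) = 0.61
(p -> q): 0.61 > 0.38, so result = 0.38
((p \/ q) -> (p -> q)): 0.61 > 0.38, so result = 0.38
~((p \/ q) -> (p -> q)): Gödel ¬ of 0.38 = 0 (operand ≠ 0)
(p \/ q) = max(0.61, 0.38) = 0.61
(~((p \/ q) -> (p -> q)) -> (p \/ q)): 0 ≤ 0.61, so result = 1
(~q -> (~((p \/ q) -> (p -> q)) -> (p \/ q))): 0 ≤ 1, so result = 1
(q \/ (~q -> (~((p \/ q) -> (p -> q)) -> (p \/ q)))) = max(0.38, 1) = 1
~(q \/ (~q -> (~((p \/ q) -> (p -> q)) -> (p \/ q)))): Gödel ¬ of 1 = 0 (operand ≠ 0)
(~(q \/ (~q -> (~((p \/ q) -> (p -> q)) -> (p \/ q)))) \/ p) = max(0, 0.61) = 0.61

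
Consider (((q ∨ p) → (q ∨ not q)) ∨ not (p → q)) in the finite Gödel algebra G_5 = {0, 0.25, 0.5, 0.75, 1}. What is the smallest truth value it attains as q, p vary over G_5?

0.25

The minimum is attained at q = 0.25, p = 0.5:
  (q ∨ p) = max(0.25, 0.5) = 0.5
  not q: Gödel ¬ of 0.25 = 0 (operand ≠ 0)
  (q ∨ not q) = max(0.25, 0) = 0.25
  ((q ∨ p) → (q ∨ not q)): 0.5 > 0.25, so result = 0.25
  (p → q): 0.5 > 0.25, so result = 0.25
  not (p → q): Gödel ¬ of 0.25 = 0 (operand ≠ 0)
  (((q ∨ p) → (q ∨ not q)) ∨ not (p → q)) = max(0.25, 0) = 0.25
Checking all 25 assignments confirms none give a value below 0.25.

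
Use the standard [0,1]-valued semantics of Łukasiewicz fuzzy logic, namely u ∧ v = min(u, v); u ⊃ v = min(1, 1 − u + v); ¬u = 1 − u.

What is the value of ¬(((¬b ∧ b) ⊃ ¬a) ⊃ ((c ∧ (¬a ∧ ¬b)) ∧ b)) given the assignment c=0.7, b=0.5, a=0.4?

0.50

¬b: Łukasiewicz ¬ gives 1 − 0.5 = 0.5
(¬b ∧ b) = min(0.5, 0.5) = 0.5
¬a: Łukasiewicz ¬ gives 1 − 0.4 = 0.6
((¬b ∧ b) ⊃ ¬a): min(1, 1 − 0.5 + 0.6) = 1
¬a: Łukasiewicz ¬ gives 1 − 0.4 = 0.6
¬b: Łukasiewicz ¬ gives 1 − 0.5 = 0.5
(¬a ∧ ¬b) = min(0.6, 0.5) = 0.5
(c ∧ (¬a ∧ ¬b)) = min(0.7, 0.5) = 0.5
((c ∧ (¬a ∧ ¬b)) ∧ b) = min(0.5, 0.5) = 0.5
(((¬b ∧ b) ⊃ ¬a) ⊃ ((c ∧ (¬a ∧ ¬b)) ∧ b)): min(1, 1 − 1 + 0.5) = 0.5
¬(((¬b ∧ b) ⊃ ¬a) ⊃ ((c ∧ (¬a ∧ ¬b)) ∧ b)): Łukasiewicz ¬ gives 1 − 0.5 = 0.5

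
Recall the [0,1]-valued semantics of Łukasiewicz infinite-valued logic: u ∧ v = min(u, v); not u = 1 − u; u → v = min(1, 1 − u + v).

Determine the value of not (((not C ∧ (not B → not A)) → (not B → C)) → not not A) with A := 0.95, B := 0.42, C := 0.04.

0.04

not C: Łukasiewicz ¬ gives 1 − 0.04 = 0.96
not B: Łukasiewicz ¬ gives 1 − 0.42 = 0.58
not A: Łukasiewicz ¬ gives 1 − 0.95 = 0.05
(not B → not A): min(1, 1 − 0.58 + 0.05) = 0.47
(not C ∧ (not B → not A)) = min(0.96, 0.47) = 0.47
not B: Łukasiewicz ¬ gives 1 − 0.42 = 0.58
(not B → C): min(1, 1 − 0.58 + 0.04) = 0.46
((not C ∧ (not B → not A)) → (not B → C)): min(1, 1 − 0.47 + 0.46) = 0.99
not A: Łukasiewicz ¬ gives 1 − 0.95 = 0.05
not not A: Łukasiewicz ¬ gives 1 − 0.05 = 0.95
(((not C ∧ (not B → not A)) → (not B → C)) → not not A): min(1, 1 − 0.99 + 0.95) = 0.96
not (((not C ∧ (not B → not A)) → (not B → C)) → not not A): Łukasiewicz ¬ gives 1 − 0.96 = 0.04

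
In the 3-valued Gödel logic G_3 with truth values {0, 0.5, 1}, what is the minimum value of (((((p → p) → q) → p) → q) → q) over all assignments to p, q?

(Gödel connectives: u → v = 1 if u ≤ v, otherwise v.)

0.50

The minimum is attained at p = 0, q = 0.5:
  (p → p): 0 ≤ 0, so result = 1
  ((p → p) → q): 1 > 0.5, so result = 0.5
  (((p → p) → q) → p): 0.5 > 0, so result = 0
  ((((p → p) → q) → p) → q): 0 ≤ 0.5, so result = 1
  (((((p → p) → q) → p) → q) → q): 1 > 0.5, so result = 0.5
Checking all 9 assignments confirms none give a value below 0.50.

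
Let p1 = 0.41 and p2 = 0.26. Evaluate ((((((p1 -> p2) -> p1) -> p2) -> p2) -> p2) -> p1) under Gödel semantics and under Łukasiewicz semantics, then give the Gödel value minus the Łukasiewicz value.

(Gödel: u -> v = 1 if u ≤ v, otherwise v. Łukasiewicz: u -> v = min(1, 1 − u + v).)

Gödel evaluation:
  (p1 -> p2): 0.41 > 0.26, so result = 0.26
  ((p1 -> p2) -> p1): 0.26 ≤ 0.41, so result = 1
  (((p1 -> p2) -> p1) -> p2): 1 > 0.26, so result = 0.26
  ((((p1 -> p2) -> p1) -> p2) -> p2): 0.26 ≤ 0.26, so result = 1
  (((((p1 -> p2) -> p1) -> p2) -> p2) -> p2): 1 > 0.26, so result = 0.26
  ((((((p1 -> p2) -> p1) -> p2) -> p2) -> p2) -> p1): 0.26 ≤ 0.41, so result = 1
  Gödel value = 1
Łukasiewicz evaluation:
  (p1 -> p2): min(1, 1 − 0.41 + 0.26) = 0.85
  ((p1 -> p2) -> p1): min(1, 1 − 0.85 + 0.41) = 0.56
  (((p1 -> p2) -> p1) -> p2): min(1, 1 − 0.56 + 0.26) = 0.7
  ((((p1 -> p2) -> p1) -> p2) -> p2): min(1, 1 − 0.7 + 0.26) = 0.56
  (((((p1 -> p2) -> p1) -> p2) -> p2) -> p2): min(1, 1 − 0.56 + 0.26) = 0.7
  ((((((p1 -> p2) -> p1) -> p2) -> p2) -> p2) -> p1): min(1, 1 − 0.7 + 0.41) = 0.71
  Łukasiewicz value = 0.71
Difference: 1 − 0.71 = 0.29

0.29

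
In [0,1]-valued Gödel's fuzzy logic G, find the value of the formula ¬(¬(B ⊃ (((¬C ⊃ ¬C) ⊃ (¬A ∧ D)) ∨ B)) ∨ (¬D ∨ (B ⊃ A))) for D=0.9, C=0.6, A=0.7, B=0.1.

0.00

¬C: Gödel ¬ of 0.6 = 0 (operand ≠ 0)
¬C: Gödel ¬ of 0.6 = 0 (operand ≠ 0)
(¬C ⊃ ¬C): 0 ≤ 0, so result = 1
¬A: Gödel ¬ of 0.7 = 0 (operand ≠ 0)
(¬A ∧ D) = min(0, 0.9) = 0
((¬C ⊃ ¬C) ⊃ (¬A ∧ D)): 1 > 0, so result = 0
(((¬C ⊃ ¬C) ⊃ (¬A ∧ D)) ∨ B) = max(0, 0.1) = 0.1
(B ⊃ (((¬C ⊃ ¬C) ⊃ (¬A ∧ D)) ∨ B)): 0.1 ≤ 0.1, so result = 1
¬(B ⊃ (((¬C ⊃ ¬C) ⊃ (¬A ∧ D)) ∨ B)): Gödel ¬ of 1 = 0 (operand ≠ 0)
¬D: Gödel ¬ of 0.9 = 0 (operand ≠ 0)
(B ⊃ A): 0.1 ≤ 0.7, so result = 1
(¬D ∨ (B ⊃ A)) = max(0, 1) = 1
(¬(B ⊃ (((¬C ⊃ ¬C) ⊃ (¬A ∧ D)) ∨ B)) ∨ (¬D ∨ (B ⊃ A))) = max(0, 1) = 1
¬(¬(B ⊃ (((¬C ⊃ ¬C) ⊃ (¬A ∧ D)) ∨ B)) ∨ (¬D ∨ (B ⊃ A))): Gödel ¬ of 1 = 0 (operand ≠ 0)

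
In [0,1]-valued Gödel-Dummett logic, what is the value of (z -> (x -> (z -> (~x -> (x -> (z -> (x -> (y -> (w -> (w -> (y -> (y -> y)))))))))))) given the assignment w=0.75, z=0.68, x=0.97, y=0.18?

~x: Gödel ¬ of 0.97 = 0 (operand ≠ 0)
(y -> y): 0.18 ≤ 0.18, so result = 1
(y -> (y -> y)): 0.18 ≤ 1, so result = 1
(w -> (y -> (y -> y))): 0.75 ≤ 1, so result = 1
(w -> (w -> (y -> (y -> y)))): 0.75 ≤ 1, so result = 1
(y -> (w -> (w -> (y -> (y -> y))))): 0.18 ≤ 1, so result = 1
(x -> (y -> (w -> (w -> (y -> (y -> y)))))): 0.97 ≤ 1, so result = 1
(z -> (x -> (y -> (w -> (w -> (y -> (y -> y))))))): 0.68 ≤ 1, so result = 1
(x -> (z -> (x -> (y -> (w -> (w -> (y -> (y -> y)))))))): 0.97 ≤ 1, so result = 1
(~x -> (x -> (z -> (x -> (y -> (w -> (w -> (y -> (y -> y))))))))): 0 ≤ 1, so result = 1
(z -> (~x -> (x -> (z -> (x -> (y -> (w -> (w -> (y -> (y -> y)))))))))): 0.68 ≤ 1, so result = 1
(x -> (z -> (~x -> (x -> (z -> (x -> (y -> (w -> (w -> (y -> (y -> y))))))))))): 0.97 ≤ 1, so result = 1
(z -> (x -> (z -> (~x -> (x -> (z -> (x -> (y -> (w -> (w -> (y -> (y -> y)))))))))))): 0.68 ≤ 1, so result = 1

1.00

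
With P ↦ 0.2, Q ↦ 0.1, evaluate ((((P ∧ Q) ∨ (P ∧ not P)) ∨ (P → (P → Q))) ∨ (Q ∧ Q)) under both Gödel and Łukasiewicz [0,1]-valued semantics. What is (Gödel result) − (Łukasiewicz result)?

Gödel evaluation:
  (P ∧ Q) = min(0.2, 0.1) = 0.1
  not P: Gödel ¬ of 0.2 = 0 (operand ≠ 0)
  (P ∧ not P) = min(0.2, 0) = 0
  ((P ∧ Q) ∨ (P ∧ not P)) = max(0.1, 0) = 0.1
  (P → Q): 0.2 > 0.1, so result = 0.1
  (P → (P → Q)): 0.2 > 0.1, so result = 0.1
  (((P ∧ Q) ∨ (P ∧ not P)) ∨ (P → (P → Q))) = max(0.1, 0.1) = 0.1
  (Q ∧ Q) = min(0.1, 0.1) = 0.1
  ((((P ∧ Q) ∨ (P ∧ not P)) ∨ (P → (P → Q))) ∨ (Q ∧ Q)) = max(0.1, 0.1) = 0.1
  Gödel value = 0.1
Łukasiewicz evaluation:
  (P ∧ Q) = min(0.2, 0.1) = 0.1
  not P: Łukasiewicz ¬ gives 1 − 0.2 = 0.8
  (P ∧ not P) = min(0.2, 0.8) = 0.2
  ((P ∧ Q) ∨ (P ∧ not P)) = max(0.1, 0.2) = 0.2
  (P → Q): min(1, 1 − 0.2 + 0.1) = 0.9
  (P → (P → Q)): min(1, 1 − 0.2 + 0.9) = 1
  (((P ∧ Q) ∨ (P ∧ not P)) ∨ (P → (P → Q))) = max(0.2, 1) = 1
  (Q ∧ Q) = min(0.1, 0.1) = 0.1
  ((((P ∧ Q) ∨ (P ∧ not P)) ∨ (P → (P → Q))) ∨ (Q ∧ Q)) = max(1, 0.1) = 1
  Łukasiewicz value = 1
Difference: 0.1 − 1 = -0.90

-0.90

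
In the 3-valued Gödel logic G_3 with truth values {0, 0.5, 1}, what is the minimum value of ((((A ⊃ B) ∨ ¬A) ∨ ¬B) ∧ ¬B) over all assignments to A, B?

The minimum is attained at A = 0, B = 0.5:
  (A ⊃ B): 0 ≤ 0.5, so result = 1
  ¬A: Gödel ¬ of 0 = 1 (operand is 0)
  ((A ⊃ B) ∨ ¬A) = max(1, 1) = 1
  ¬B: Gödel ¬ of 0.5 = 0 (operand ≠ 0)
  (((A ⊃ B) ∨ ¬A) ∨ ¬B) = max(1, 0) = 1
  ¬B: Gödel ¬ of 0.5 = 0 (operand ≠ 0)
  ((((A ⊃ B) ∨ ¬A) ∨ ¬B) ∧ ¬B) = min(1, 0) = 0
Checking all 9 assignments confirms none give a value below 0.00.

0.00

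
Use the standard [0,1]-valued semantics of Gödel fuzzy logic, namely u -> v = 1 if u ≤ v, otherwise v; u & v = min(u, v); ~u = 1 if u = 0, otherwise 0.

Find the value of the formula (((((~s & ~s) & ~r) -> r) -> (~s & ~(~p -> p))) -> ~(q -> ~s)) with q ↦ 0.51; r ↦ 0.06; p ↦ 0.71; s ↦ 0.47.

1.00

~s: Gödel ¬ of 0.47 = 0 (operand ≠ 0)
~s: Gödel ¬ of 0.47 = 0 (operand ≠ 0)
(~s & ~s) = min(0, 0) = 0
~r: Gödel ¬ of 0.06 = 0 (operand ≠ 0)
((~s & ~s) & ~r) = min(0, 0) = 0
(((~s & ~s) & ~r) -> r): 0 ≤ 0.06, so result = 1
~s: Gödel ¬ of 0.47 = 0 (operand ≠ 0)
~p: Gödel ¬ of 0.71 = 0 (operand ≠ 0)
(~p -> p): 0 ≤ 0.71, so result = 1
~(~p -> p): Gödel ¬ of 1 = 0 (operand ≠ 0)
(~s & ~(~p -> p)) = min(0, 0) = 0
((((~s & ~s) & ~r) -> r) -> (~s & ~(~p -> p))): 1 > 0, so result = 0
~s: Gödel ¬ of 0.47 = 0 (operand ≠ 0)
(q -> ~s): 0.51 > 0, so result = 0
~(q -> ~s): Gödel ¬ of 0 = 1 (operand is 0)
(((((~s & ~s) & ~r) -> r) -> (~s & ~(~p -> p))) -> ~(q -> ~s)): 0 ≤ 1, so result = 1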